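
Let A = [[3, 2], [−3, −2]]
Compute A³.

[[3, 2], [−3, −2]]

A² = A (a projection; rank 1, trace 1), so A³ = A.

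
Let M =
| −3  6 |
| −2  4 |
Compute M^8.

[[−3, 6], [−2, 4]]

M² = M (a projection; rank 1, trace 1), so M^8 = M.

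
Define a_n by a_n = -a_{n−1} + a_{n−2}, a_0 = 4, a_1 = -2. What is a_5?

With companion matrix T = [[-1, 1], [1, 0]], [a_n, a_{n−1}]ᵀ = T·[a_{n−1}, a_{n−2}]ᵀ, so [a_5, a_4]ᵀ = T⁴·[a_1, a_0]ᵀ.
T⁴ = [[5, -3], [-3, 2]], giving [a_5, a_4]ᵀ = [[-22], [14]].

-22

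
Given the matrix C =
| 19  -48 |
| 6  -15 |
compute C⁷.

tr C = 4 and det C = 3, so the characteristic polynomial is λ² − (4)λ + (3) with roots 1 and 3.
Eigenvectors give P = [[-8, 3], [-3, 1]] with P⁻¹ = [[1, -3], [3, -8]], and C = P·diag(1, 3)·P⁻¹.
Then C⁷ = P·diag(1, 2187)·P⁻¹ = [[-8, 6561], [-3, 2187]] · [[1, -3], [3, -8]] = [[19675, -52464], [6558, -17487]].

[[19675, -52464], [6558, -17487]]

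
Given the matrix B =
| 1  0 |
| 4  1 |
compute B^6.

[[1, 0], [24, 1]]

B = I + N where N = [[0, 0], [4, 0]] is strictly lower-triangular, so N^2 = 0.
(I + N)^6 = I + 6·N = [[1, 0], [24, 1]].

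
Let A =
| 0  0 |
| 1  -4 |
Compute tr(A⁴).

A² = [[0, 0], [-4, 16]]
A³ = [[0, 0], [16, -64]]
A⁴ = [[0, 0], [-64, 256]]

256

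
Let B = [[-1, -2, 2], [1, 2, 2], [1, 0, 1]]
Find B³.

[[-7, -6, -6], [7, -2, 18], [1, -4, -1]]

B² = [[1, -2, -4], [3, 2, 8], [0, -2, 3]]
B³ = [[-7, -6, -6], [7, -2, 18], [1, -4, -1]]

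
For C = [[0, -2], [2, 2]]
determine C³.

C² = [[-4, -4], [4, 0]]
C³ = [[-8, 0], [0, -8]]

[[-8, 0], [0, -8]]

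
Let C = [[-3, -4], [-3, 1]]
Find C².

[[21, 8], [6, 13]]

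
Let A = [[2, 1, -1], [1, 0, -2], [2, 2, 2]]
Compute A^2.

[[3, 0, -6], [-2, -3, -5], [10, 6, -2]]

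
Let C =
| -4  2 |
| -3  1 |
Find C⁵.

[[-94, 62], [-93, 61]]

tr C = -3 and det C = 2, so the characteristic polynomial is λ² − (-3)λ + (2) with roots -2 and -1.
Eigenvectors give P = [[-1, 2], [-1, 3]] with P⁻¹ = [[-3, 2], [-1, 1]], and C = P·diag(-2, -1)·P⁻¹.
Then C⁵ = P·diag(-32, -1)·P⁻¹ = [[32, -2], [32, -3]] · [[-3, 2], [-1, 1]] = [[-94, 62], [-93, 61]].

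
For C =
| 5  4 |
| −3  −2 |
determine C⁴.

[[61, 60], [−45, −44]]

tr C = 3 and det C = 2, so the characteristic polynomial is λ² − (3)λ + (2) with roots 2 and 1.
Eigenvectors give P = [[−4, −1], [3, 1]] with P⁻¹ = [[−1, −1], [3, 4]], and C = P·diag(2, 1)·P⁻¹.
Then C⁴ = P·diag(16, 1)·P⁻¹ = [[−64, −1], [48, 1]] · [[−1, −1], [3, 4]] = [[61, 60], [−45, −44]].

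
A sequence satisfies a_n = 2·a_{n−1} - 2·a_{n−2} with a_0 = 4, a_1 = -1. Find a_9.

-16

With companion matrix T = [[2, -2], [1, 0]], [a_n, a_{n−1}]ᵀ = T·[a_{n−1}, a_{n−2}]ᵀ, so [a_9, a_8]ᵀ = T⁸·[a_1, a_0]ᵀ.
T⁸ = [[16, 0], [0, 16]], giving [a_9, a_8]ᵀ = [[-16], [64]].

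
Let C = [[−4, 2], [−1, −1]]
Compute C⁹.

[[−38854, 38342], [−19171, 18659]]

tr C = −5 and det C = 6, so the characteristic polynomial is λ² − (−5)λ + (6) with roots −2 and −3.
Eigenvectors give P = [[−1, −2], [−1, −1]] with P⁻¹ = [[1, −2], [−1, 1]], and C = P·diag(−2, −3)·P⁻¹.
Then C⁹ = P·diag(−512, −19683)·P⁻¹ = [[512, 39366], [512, 19683]] · [[1, −2], [−1, 1]] = [[−38854, 38342], [−19171, 18659]].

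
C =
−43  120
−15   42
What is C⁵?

tr C = −1 and det C = −6, so the characteristic polynomial is λ² − (−1)λ + (−6) with roots −3 and 2.
Eigenvectors give P = [[3, −8], [1, −3]] with P⁻¹ = [[3, −8], [1, −3]], and C = P·diag(−3, 2)·P⁻¹.
Then C⁵ = P·diag(−243, 32)·P⁻¹ = [[−729, −256], [−243, −96]] · [[3, −8], [1, −3]] = [[−2443, 6600], [−825, 2232]].

[[−2443, 6600], [−825, 2232]]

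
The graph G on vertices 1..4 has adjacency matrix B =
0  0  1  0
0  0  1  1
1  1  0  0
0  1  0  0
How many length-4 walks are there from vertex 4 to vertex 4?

The number of length-4 walks from vertex 4 to vertex 4 is entry (4,4) of B⁴, where B is the adjacency matrix.
B² = [[1, 1, 0, 0], [1, 2, 0, 0], [0, 0, 2, 1], [0, 0, 1, 1]]
B³ = [[0, 0, 2, 1], [0, 0, 3, 2], [2, 3, 0, 0], [1, 2, 0, 0]]
B⁴ = [[2, 3, 0, 0], [3, 5, 0, 0], [0, 0, 5, 3], [0, 0, 3, 2]]

2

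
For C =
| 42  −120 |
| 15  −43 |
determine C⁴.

tr C = −1 and det C = −6, so the characteristic polynomial is λ² − (−1)λ + (−6) with roots 2 and −3.
Eigenvectors give P = [[3, −8], [1, −3]] with P⁻¹ = [[3, −8], [1, −3]], and C = P·diag(2, −3)·P⁻¹.
Then C⁴ = P·diag(16, 81)·P⁻¹ = [[48, −648], [16, −243]] · [[3, −8], [1, −3]] = [[−504, 1560], [−195, 601]].

[[−504, 1560], [−195, 601]]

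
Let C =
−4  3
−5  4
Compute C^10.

C² = I (check: tr C = 0 and det C = −1), so C^10 = I since 10 is even.

[[1, 0], [0, 1]]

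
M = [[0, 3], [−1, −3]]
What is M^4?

M^2 = [[−3, −9], [3, 6]]
M^3 = [[9, 18], [−6, −9]]
M^4 = [[−18, −27], [9, 9]]

[[−18, −27], [9, 9]]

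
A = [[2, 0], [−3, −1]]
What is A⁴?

[[16, 0], [−15, 1]]

tr A = 1 and det A = −2, so the characteristic polynomial is λ² − (1)λ + (−2) with roots −1 and 2.
Eigenvectors give P = [[0, −1], [1, 1]] with P⁻¹ = [[1, 1], [−1, 0]], and A = P·diag(−1, 2)·P⁻¹.
Then A⁴ = P·diag(1, 16)·P⁻¹ = [[0, −16], [1, 16]] · [[1, 1], [−1, 0]] = [[16, 0], [−15, 1]].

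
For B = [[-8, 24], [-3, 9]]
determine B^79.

B² = B (a projection; rank 1, trace 1), so B^79 = B.

[[-8, 24], [-3, 9]]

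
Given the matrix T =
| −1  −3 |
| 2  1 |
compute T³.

T² = [[−5, 0], [0, −5]]
T³ = [[5, 15], [−10, −5]]

[[5, 15], [−10, −5]]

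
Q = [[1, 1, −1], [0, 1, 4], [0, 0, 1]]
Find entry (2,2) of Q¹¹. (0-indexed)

Q = I + N where N = [[0, 1, −1], [0, 0, 4], [0, 0, 0]] is strictly upper-triangular, so N³ = 0.
(I + N)¹¹ = I + 11·N + 55·N² = [[1, 11, 209], [0, 1, 44], [0, 0, 1]].

1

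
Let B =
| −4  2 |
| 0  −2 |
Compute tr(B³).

B² = [[16, −12], [0, 4]]
B³ = [[−64, 56], [0, −8]]

−72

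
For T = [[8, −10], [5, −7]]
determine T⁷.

tr T = 1 and det T = −6, so the characteristic polynomial is λ² − (1)λ + (−6) with roots 3 and −2.
Eigenvectors give P = [[2, −1], [1, −1]] with P⁻¹ = [[1, −1], [1, −2]], and T = P·diag(3, −2)·P⁻¹.
Then T⁷ = P·diag(2187, −128)·P⁻¹ = [[4374, 128], [2187, 128]] · [[1, −1], [1, −2]] = [[4502, −4630], [2315, −2443]].

[[4502, −4630], [2315, −2443]]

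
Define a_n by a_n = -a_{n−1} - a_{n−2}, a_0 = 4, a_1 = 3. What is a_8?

With companion matrix M = [[-1, -1], [1, 0]], [a_n, a_{n−1}]ᵀ = M·[a_{n−1}, a_{n−2}]ᵀ, so [a_8, a_7]ᵀ = M^7·[a_1, a_0]ᵀ.
M^7 = [[-1, -1], [1, 0]], giving [a_8, a_7]ᵀ = [[-7], [3]].

-7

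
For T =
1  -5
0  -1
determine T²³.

[[1, -5], [0, -1]]

T² = I (check: tr T = 0 and det T = -1), so T²³ = T since 23 is odd.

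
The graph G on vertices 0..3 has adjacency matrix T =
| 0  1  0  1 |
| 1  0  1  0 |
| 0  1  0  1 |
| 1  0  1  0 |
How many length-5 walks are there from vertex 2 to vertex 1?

The number of length-5 walks from vertex 2 to vertex 1 is entry (2,1) of T^5, where T is the adjacency matrix.
T^2 = [[2, 0, 2, 0], [0, 2, 0, 2], [2, 0, 2, 0], [0, 2, 0, 2]]
T^3 = [[0, 4, 0, 4], [4, 0, 4, 0], [0, 4, 0, 4], [4, 0, 4, 0]]
T^4 = [[8, 0, 8, 0], [0, 8, 0, 8], [8, 0, 8, 0], [0, 8, 0, 8]]
T^5 = [[0, 16, 0, 16], [16, 0, 16, 0], [0, 16, 0, 16], [16, 0, 16, 0]]

16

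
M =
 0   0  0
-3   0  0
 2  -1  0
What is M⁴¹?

M is strictly triangular, hence nilpotent: M³ = 0, so M⁴¹ = 0.

[[0, 0, 0], [0, 0, 0], [0, 0, 0]]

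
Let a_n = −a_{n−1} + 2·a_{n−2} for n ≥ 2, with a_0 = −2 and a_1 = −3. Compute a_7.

−45

With companion matrix C = [[−1, 2], [1, 0]], [a_n, a_{n−1}]ᵀ = C·[a_{n−1}, a_{n−2}]ᵀ, so [a_7, a_6]ᵀ = C^6·[a_1, a_0]ᵀ.
C^6 = [[43, −42], [−21, 22]], giving [a_7, a_6]ᵀ = [[−45], [19]].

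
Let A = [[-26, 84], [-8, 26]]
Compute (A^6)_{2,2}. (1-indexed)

tr A = 0 and det A = -4, so the characteristic polynomial is λ² − (0)λ + (-4) with roots -2 and 2.
Eigenvectors give P = [[-7, -3], [-2, -1]] with P⁻¹ = [[-1, 3], [2, -7]], and A = P·diag(-2, 2)·P⁻¹.
Then A^6 = P·diag(64, 64)·P⁻¹ = [[-448, -192], [-128, -64]] · [[-1, 3], [2, -7]] = [[64, 0], [0, 64]].

64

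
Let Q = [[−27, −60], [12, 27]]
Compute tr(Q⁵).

0

tr Q = 0 and det Q = −9, so the characteristic polynomial is λ² − (0)λ + (−9) with roots 3 and −3.
Eigenvectors give P = [[−2, 5], [1, −2]] with P⁻¹ = [[2, 5], [1, 2]], and Q = P·diag(3, −3)·P⁻¹.
Then Q⁵ = P·diag(243, −243)·P⁻¹ = [[−486, −1215], [243, 486]] · [[2, 5], [1, 2]] = [[−2187, −4860], [972, 2187]].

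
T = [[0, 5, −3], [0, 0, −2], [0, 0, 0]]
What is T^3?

T is strictly triangular, hence nilpotent: T^3 = 0, so T^3 = 0.

[[0, 0, 0], [0, 0, 0], [0, 0, 0]]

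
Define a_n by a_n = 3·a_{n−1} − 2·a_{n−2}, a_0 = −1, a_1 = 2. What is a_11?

6140

With companion matrix A = [[3, −2], [1, 0]], [a_n, a_{n−1}]ᵀ = A·[a_{n−1}, a_{n−2}]ᵀ, so [a_11, a_10]ᵀ = A^10·[a_1, a_0]ᵀ.
A^10 = [[2047, −2046], [1023, −1022]], giving [a_11, a_10]ᵀ = [[6140], [3068]].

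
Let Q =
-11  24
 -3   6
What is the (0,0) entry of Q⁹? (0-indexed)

tr Q = -5 and det Q = 6, so the characteristic polynomial is λ² − (-5)λ + (6) with roots -3 and -2.
Eigenvectors give P = [[-3, 8], [-1, 3]] with P⁻¹ = [[-3, 8], [-1, 3]], and Q = P·diag(-3, -2)·P⁻¹.
Then Q⁹ = P·diag(-19683, -512)·P⁻¹ = [[59049, -4096], [19683, -1536]] · [[-3, 8], [-1, 3]] = [[-173051, 460104], [-57513, 152856]].

-173051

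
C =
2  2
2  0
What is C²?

[[8, 4], [4, 4]]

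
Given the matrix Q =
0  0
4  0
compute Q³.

[[0, 0], [0, 0]]

Q is strictly triangular, hence nilpotent: Q² = 0, so Q³ = 0.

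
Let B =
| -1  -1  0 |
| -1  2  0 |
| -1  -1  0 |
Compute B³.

[[-1, -4, 0], [-4, 11, 0], [-1, -4, 0]]

B² = [[2, -1, 0], [-1, 5, 0], [2, -1, 0]]
B³ = [[-1, -4, 0], [-4, 11, 0], [-1, -4, 0]]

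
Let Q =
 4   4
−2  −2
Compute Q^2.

[[8, 8], [−4, −4]]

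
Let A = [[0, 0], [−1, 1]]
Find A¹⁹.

[[0, 0], [−1, 1]]

A² = A (a projection; rank 1, trace 1), so A¹⁹ = A.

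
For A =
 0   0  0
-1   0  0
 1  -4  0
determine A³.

[[0, 0, 0], [0, 0, 0], [0, 0, 0]]

A is strictly triangular, hence nilpotent: A³ = 0, so A³ = 0.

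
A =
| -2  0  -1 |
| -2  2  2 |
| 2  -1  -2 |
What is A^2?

[[2, 1, 4], [4, 2, 2], [-6, 0, 0]]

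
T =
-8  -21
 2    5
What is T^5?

[[-218, -651], [62, 185]]

tr T = -3 and det T = 2, so the characteristic polynomial is λ² − (-3)λ + (2) with roots -2 and -1.
Eigenvectors give P = [[7, -3], [-2, 1]] with P⁻¹ = [[1, 3], [2, 7]], and T = P·diag(-2, -1)·P⁻¹.
Then T^5 = P·diag(-32, -1)·P⁻¹ = [[-224, 3], [64, -1]] · [[1, 3], [2, 7]] = [[-218, -651], [62, 185]].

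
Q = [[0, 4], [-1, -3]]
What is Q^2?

[[-4, -12], [3, 5]]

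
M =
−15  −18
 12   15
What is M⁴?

tr M = 0 and det M = −9, so the characteristic polynomial is λ² − (0)λ + (−9) with roots −3 and 3.
Eigenvectors give P = [[3, −1], [−2, 1]] with P⁻¹ = [[1, 1], [2, 3]], and M = P·diag(−3, 3)·P⁻¹.
Then M⁴ = P·diag(81, 81)·P⁻¹ = [[243, −81], [−162, 81]] · [[1, 1], [2, 3]] = [[81, 0], [0, 81]].

[[81, 0], [0, 81]]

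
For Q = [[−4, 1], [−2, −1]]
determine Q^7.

[[−4246, 2059], [−4118, 1931]]

tr Q = −5 and det Q = 6, so the characteristic polynomial is λ² − (−5)λ + (6) with roots −2 and −3.
Eigenvectors give P = [[−1, −1], [−2, −1]] with P⁻¹ = [[1, −1], [−2, 1]], and Q = P·diag(−2, −3)·P⁻¹.
Then Q^7 = P·diag(−128, −2187)·P⁻¹ = [[128, 2187], [256, 2187]] · [[1, −1], [−2, 1]] = [[−4246, 2059], [−4118, 1931]].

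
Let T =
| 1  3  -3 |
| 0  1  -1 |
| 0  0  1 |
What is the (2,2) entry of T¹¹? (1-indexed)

T = I + N where N = [[0, 3, -3], [0, 0, -1], [0, 0, 0]] is strictly upper-triangular, so N³ = 0.
(I + N)¹¹ = I + 11·N + 55·N² = [[1, 33, -198], [0, 1, -11], [0, 0, 1]].

1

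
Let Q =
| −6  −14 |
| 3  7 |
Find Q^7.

[[−6, −14], [3, 7]]

Q² = Q (a projection; rank 1, trace 1), so Q^7 = Q.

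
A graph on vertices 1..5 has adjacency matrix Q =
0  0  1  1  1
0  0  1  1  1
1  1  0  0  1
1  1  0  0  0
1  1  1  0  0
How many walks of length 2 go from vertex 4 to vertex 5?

The number of length-2 walks from vertex 4 to vertex 5 is entry (4,5) of Q², where Q is the adjacency matrix.
Q² = [[3, 3, 1, 0, 1], [3, 3, 1, 0, 1], [1, 1, 3, 2, 2], [0, 0, 2, 2, 2], [1, 1, 2, 2, 3]]

2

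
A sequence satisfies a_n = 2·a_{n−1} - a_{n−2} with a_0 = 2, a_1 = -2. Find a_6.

-22

With companion matrix C = [[2, -1], [1, 0]], [a_n, a_{n−1}]ᵀ = C·[a_{n−1}, a_{n−2}]ᵀ, so [a_6, a_5]ᵀ = C⁵·[a_1, a_0]ᵀ.
C⁵ = [[6, -5], [5, -4]], giving [a_6, a_5]ᵀ = [[-22], [-18]].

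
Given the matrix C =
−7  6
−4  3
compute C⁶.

tr C = −4 and det C = 3, so the characteristic polynomial is λ² − (−4)λ + (3) with roots −1 and −3.
Eigenvectors give P = [[1, −3], [1, −2]] with P⁻¹ = [[−2, 3], [−1, 1]], and C = P·diag(−1, −3)·P⁻¹.
Then C⁶ = P·diag(1, 729)·P⁻¹ = [[1, −2187], [1, −1458]] · [[−2, 3], [−1, 1]] = [[2185, −2184], [1456, −1455]].

[[2185, −2184], [1456, −1455]]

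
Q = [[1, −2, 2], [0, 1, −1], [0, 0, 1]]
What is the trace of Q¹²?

3

Q = I + N where N = [[0, −2, 2], [0, 0, −1], [0, 0, 0]] is strictly upper-triangular, so N³ = 0.
(I + N)¹² = I + 12·N + 66·N² = [[1, −24, 156], [0, 1, −12], [0, 0, 1]].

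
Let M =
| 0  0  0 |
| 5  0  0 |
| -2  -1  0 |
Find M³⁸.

[[0, 0, 0], [0, 0, 0], [0, 0, 0]]

M is strictly triangular, hence nilpotent: M³ = 0, so M³⁸ = 0.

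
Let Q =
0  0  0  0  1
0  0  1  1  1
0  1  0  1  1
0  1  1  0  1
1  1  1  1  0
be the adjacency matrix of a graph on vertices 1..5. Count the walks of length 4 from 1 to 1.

The number of length-4 walks from vertex 1 to vertex 1 is entry (1,1) of Q^4, where Q is the adjacency matrix.
Q^2 = [[1, 1, 1, 1, 0], [1, 3, 2, 2, 2], [1, 2, 3, 2, 2], [1, 2, 2, 3, 2], [0, 2, 2, 2, 4]]
Q^3 = [[0, 2, 2, 2, 4], [2, 6, 7, 7, 8], [2, 7, 6, 7, 8], [2, 7, 7, 6, 8], [4, 8, 8, 8, 6]]
Q^4 = [[4, 8, 8, 8, 6], [8, 22, 21, 21, 22], [8, 21, 22, 21, 22], [8, 21, 21, 22, 22], [6, 22, 22, 22, 28]]

4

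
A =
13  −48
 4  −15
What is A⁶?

tr A = −2 and det A = −3, so the characteristic polynomial is λ² − (−2)λ + (−3) with roots 1 and −3.
Eigenvectors give P = [[4, 3], [1, 1]] with P⁻¹ = [[1, −3], [−1, 4]], and A = P·diag(1, −3)·P⁻¹.
Then A⁶ = P·diag(1, 729)·P⁻¹ = [[4, 2187], [1, 729]] · [[1, −3], [−1, 4]] = [[−2183, 8736], [−728, 2913]].

[[−2183, 8736], [−728, 2913]]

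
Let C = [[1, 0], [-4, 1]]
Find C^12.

C = I + N where N = [[0, 0], [-4, 0]] is strictly lower-triangular, so N^2 = 0.
(I + N)^12 = I + 12·N = [[1, 0], [-48, 1]].

[[1, 0], [-48, 1]]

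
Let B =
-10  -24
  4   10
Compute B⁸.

tr B = 0 and det B = -4, so the characteristic polynomial is λ² − (0)λ + (-4) with roots 2 and -2.
Eigenvectors give P = [[-2, -3], [1, 1]] with P⁻¹ = [[1, 3], [-1, -2]], and B = P·diag(2, -2)·P⁻¹.
Then B⁸ = P·diag(256, 256)·P⁻¹ = [[-512, -768], [256, 256]] · [[1, 3], [-1, -2]] = [[256, 0], [0, 256]].

[[256, 0], [0, 256]]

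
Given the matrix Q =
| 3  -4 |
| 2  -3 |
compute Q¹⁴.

[[1, 0], [0, 1]]

Q² = I (check: tr Q = 0 and det Q = -1), so Q¹⁴ = I since 14 is even.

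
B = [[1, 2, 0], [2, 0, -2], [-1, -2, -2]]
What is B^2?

[[5, 2, -4], [4, 8, 4], [-3, 2, 8]]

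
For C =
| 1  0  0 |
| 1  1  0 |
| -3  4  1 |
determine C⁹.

[[1, 0, 0], [9, 1, 0], [117, 36, 1]]

C = I + N where N = [[0, 0, 0], [1, 0, 0], [-3, 4, 0]] is strictly lower-triangular, so N³ = 0.
(I + N)⁹ = I + 9·N + 36·N² = [[1, 0, 0], [9, 1, 0], [117, 36, 1]].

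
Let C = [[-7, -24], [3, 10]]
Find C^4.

tr C = 3 and det C = 2, so the characteristic polynomial is λ² − (3)λ + (2) with roots 1 and 2.
Eigenvectors give P = [[-3, -8], [1, 3]] with P⁻¹ = [[-3, -8], [1, 3]], and C = P·diag(1, 2)·P⁻¹.
Then C^4 = P·diag(1, 16)·P⁻¹ = [[-3, -128], [1, 48]] · [[-3, -8], [1, 3]] = [[-119, -360], [45, 136]].

[[-119, -360], [45, 136]]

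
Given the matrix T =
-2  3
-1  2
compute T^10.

[[1, 0], [0, 1]]

T² = I (check: tr T = 0 and det T = -1), so T^10 = I since 10 is even.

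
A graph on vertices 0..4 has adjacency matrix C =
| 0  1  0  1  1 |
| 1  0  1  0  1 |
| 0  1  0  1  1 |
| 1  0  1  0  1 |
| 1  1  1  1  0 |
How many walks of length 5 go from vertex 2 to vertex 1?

The number of length-5 walks from vertex 2 to vertex 1 is entry (2,1) of C⁵, where C is the adjacency matrix.
C² = [[3, 1, 3, 1, 2], [1, 3, 1, 3, 2], [3, 1, 3, 1, 2], [1, 3, 1, 3, 2], [2, 2, 2, 2, 4]]
C³ = [[4, 8, 4, 8, 8], [8, 4, 8, 4, 8], [4, 8, 4, 8, 8], [8, 4, 8, 4, 8], [8, 8, 8, 8, 8]]
C⁴ = [[24, 16, 24, 16, 24], [16, 24, 16, 24, 24], [24, 16, 24, 16, 24], [16, 24, 16, 24, 24], [24, 24, 24, 24, 32]]
C⁵ = [[56, 72, 56, 72, 80], [72, 56, 72, 56, 80], [56, 72, 56, 72, 80], [72, 56, 72, 56, 80], [80, 80, 80, 80, 96]]

72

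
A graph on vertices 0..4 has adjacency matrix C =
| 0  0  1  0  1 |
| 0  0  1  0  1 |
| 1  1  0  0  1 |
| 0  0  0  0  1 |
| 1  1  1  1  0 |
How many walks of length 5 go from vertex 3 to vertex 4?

22

The number of length-5 walks from vertex 3 to vertex 4 is entry (3,4) of C⁵, where C is the adjacency matrix.
C² = [[2, 2, 1, 1, 1], [2, 2, 1, 1, 1], [1, 1, 3, 1, 2], [1, 1, 1, 1, 0], [1, 1, 2, 0, 4]]
C³ = [[2, 2, 5, 1, 6], [2, 2, 5, 1, 6], [5, 5, 4, 2, 6], [1, 1, 2, 0, 4], [6, 6, 6, 4, 4]]
C⁴ = [[11, 11, 10, 6, 10], [11, 11, 10, 6, 10], [10, 10, 16, 6, 16], [6, 6, 6, 4, 4], [10, 10, 16, 4, 22]]
C⁵ = [[20, 20, 32, 10, 38], [20, 20, 32, 10, 38], [32, 32, 36, 16, 42], [10, 10, 16, 4, 22], [38, 38, 42, 22, 40]]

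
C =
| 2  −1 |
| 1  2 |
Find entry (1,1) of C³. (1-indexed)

C² = [[3, −4], [4, 3]]
C³ = [[2, −11], [11, 2]]

2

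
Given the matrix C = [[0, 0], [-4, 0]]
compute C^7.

[[0, 0], [0, 0]]

C is strictly triangular, hence nilpotent: C^2 = 0, so C^7 = 0.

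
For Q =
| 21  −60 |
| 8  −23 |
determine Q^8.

[[−32799, 98400], [−13120, 39361]]

tr Q = −2 and det Q = −3, so the characteristic polynomial is λ² − (−2)λ + (−3) with roots −3 and 1.
Eigenvectors give P = [[−5, 3], [−2, 1]] with P⁻¹ = [[1, −3], [2, −5]], and Q = P·diag(−3, 1)·P⁻¹.
Then Q^8 = P·diag(6561, 1)·P⁻¹ = [[−32805, 3], [−13122, 1]] · [[1, −3], [2, −5]] = [[−32799, 98400], [−13120, 39361]].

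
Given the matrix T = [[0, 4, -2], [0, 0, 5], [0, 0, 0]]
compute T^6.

T is strictly triangular, hence nilpotent: T^3 = 0, so T^6 = 0.

[[0, 0, 0], [0, 0, 0], [0, 0, 0]]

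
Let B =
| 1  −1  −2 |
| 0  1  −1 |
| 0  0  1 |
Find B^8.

B = I + N where N = [[0, −1, −2], [0, 0, −1], [0, 0, 0]] is strictly upper-triangular, so N^3 = 0.
(I + N)^8 = I + 8·N + 28·N^2 = [[1, −8, 12], [0, 1, −8], [0, 0, 1]].

[[1, −8, 12], [0, 1, −8], [0, 0, 1]]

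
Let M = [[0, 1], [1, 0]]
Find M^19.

[[0, 1], [1, 0]]

M² = I (check: tr M = 0 and det M = −1), so M^19 = M since 19 is odd.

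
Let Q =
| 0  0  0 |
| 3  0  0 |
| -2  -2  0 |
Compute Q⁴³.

Q is strictly triangular, hence nilpotent: Q³ = 0, so Q⁴³ = 0.

[[0, 0, 0], [0, 0, 0], [0, 0, 0]]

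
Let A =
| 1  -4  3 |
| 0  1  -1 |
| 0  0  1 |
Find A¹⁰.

A = I + N where N = [[0, -4, 3], [0, 0, -1], [0, 0, 0]] is strictly upper-triangular, so N³ = 0.
(I + N)¹⁰ = I + 10·N + 45·N² = [[1, -40, 210], [0, 1, -10], [0, 0, 1]].

[[1, -40, 210], [0, 1, -10], [0, 0, 1]]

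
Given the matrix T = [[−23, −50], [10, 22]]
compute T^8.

tr T = −1 and det T = −6, so the characteristic polynomial is λ² − (−1)λ + (−6) with roots 2 and −3.
Eigenvectors give P = [[−2, −5], [1, 2]] with P⁻¹ = [[2, 5], [−1, −2]], and T = P·diag(2, −3)·P⁻¹.
Then T^8 = P·diag(256, 6561)·P⁻¹ = [[−512, −32805], [256, 13122]] · [[2, 5], [−1, −2]] = [[31781, 63050], [−12610, −24964]].

[[31781, 63050], [−12610, −24964]]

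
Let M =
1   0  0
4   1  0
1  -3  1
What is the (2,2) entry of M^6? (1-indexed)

M = I + N where N = [[0, 0, 0], [4, 0, 0], [1, -3, 0]] is strictly lower-triangular, so N^3 = 0.
(I + N)^6 = I + 6·N + 15·N^2 = [[1, 0, 0], [24, 1, 0], [-174, -18, 1]].

1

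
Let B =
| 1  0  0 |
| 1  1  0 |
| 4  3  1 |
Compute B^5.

B = I + N where N = [[0, 0, 0], [1, 0, 0], [4, 3, 0]] is strictly lower-triangular, so N^3 = 0.
(I + N)^5 = I + 5·N + 10·N^2 = [[1, 0, 0], [5, 1, 0], [50, 15, 1]].

[[1, 0, 0], [5, 1, 0], [50, 15, 1]]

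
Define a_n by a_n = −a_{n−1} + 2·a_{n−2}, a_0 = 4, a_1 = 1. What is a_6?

67

With companion matrix C = [[−1, 2], [1, 0]], [a_n, a_{n−1}]ᵀ = C·[a_{n−1}, a_{n−2}]ᵀ, so [a_6, a_5]ᵀ = C⁵·[a_1, a_0]ᵀ.
C⁵ = [[−21, 22], [11, −10]], giving [a_6, a_5]ᵀ = [[67], [−29]].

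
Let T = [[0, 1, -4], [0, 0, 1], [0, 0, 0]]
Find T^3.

T is strictly triangular, hence nilpotent: T^3 = 0, so T^3 = 0.

[[0, 0, 0], [0, 0, 0], [0, 0, 0]]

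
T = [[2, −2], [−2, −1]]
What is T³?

[[20, −14], [−14, −1]]

T² = [[8, −2], [−2, 5]]
T³ = [[20, −14], [−14, −1]]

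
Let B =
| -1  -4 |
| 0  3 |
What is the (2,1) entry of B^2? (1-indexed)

0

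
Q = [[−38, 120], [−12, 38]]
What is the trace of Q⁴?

tr Q = 0 and det Q = −4, so the characteristic polynomial is λ² − (0)λ + (−4) with roots 2 and −2.
Eigenvectors give P = [[−3, −10], [−1, −3]] with P⁻¹ = [[3, −10], [−1, 3]], and Q = P·diag(2, −2)·P⁻¹.
Then Q⁴ = P·diag(16, 16)·P⁻¹ = [[−48, −160], [−16, −48]] · [[3, −10], [−1, 3]] = [[16, 0], [0, 16]].

32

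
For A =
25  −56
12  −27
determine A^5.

[[1465, −3416], [732, −1707]]

tr A = −2 and det A = −3, so the characteristic polynomial is λ² − (−2)λ + (−3) with roots −3 and 1.
Eigenvectors give P = [[−2, 7], [−1, 3]] with P⁻¹ = [[3, −7], [1, −2]], and A = P·diag(−3, 1)·P⁻¹.
Then A^5 = P·diag(−243, 1)·P⁻¹ = [[486, 7], [243, 3]] · [[3, −7], [1, −2]] = [[1465, −3416], [732, −1707]].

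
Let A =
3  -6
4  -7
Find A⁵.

tr A = -4 and det A = 3, so the characteristic polynomial is λ² − (-4)λ + (3) with roots -3 and -1.
Eigenvectors give P = [[1, 3], [1, 2]] with P⁻¹ = [[-2, 3], [1, -1]], and A = P·diag(-3, -1)·P⁻¹.
Then A⁵ = P·diag(-243, -1)·P⁻¹ = [[-243, -3], [-243, -2]] · [[-2, 3], [1, -1]] = [[483, -726], [484, -727]].

[[483, -726], [484, -727]]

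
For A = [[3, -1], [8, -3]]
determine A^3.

[[3, -1], [8, -3]]

A² = I (check: tr A = 0 and det A = -1), so A^3 = A since 3 is odd.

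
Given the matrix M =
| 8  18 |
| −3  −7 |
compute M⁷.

[[386, 774], [−129, −259]]

tr M = 1 and det M = −2, so the characteristic polynomial is λ² − (1)λ + (−2) with roots 2 and −1.
Eigenvectors give P = [[−3, 2], [1, −1]] with P⁻¹ = [[−1, −2], [−1, −3]], and M = P·diag(2, −1)·P⁻¹.
Then M⁷ = P·diag(128, −1)·P⁻¹ = [[−384, −2], [128, 1]] · [[−1, −2], [−1, −3]] = [[386, 774], [−129, −259]].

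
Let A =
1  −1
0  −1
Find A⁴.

[[1, 0], [0, 1]]

A² = I (check: tr A = 0 and det A = −1), so A⁴ = I since 4 is even.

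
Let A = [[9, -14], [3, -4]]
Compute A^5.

tr A = 5 and det A = 6, so the characteristic polynomial is λ² − (5)λ + (6) with roots 3 and 2.
Eigenvectors give P = [[7, 2], [3, 1]] with P⁻¹ = [[1, -2], [-3, 7]], and A = P·diag(3, 2)·P⁻¹.
Then A^5 = P·diag(243, 32)·P⁻¹ = [[1701, 64], [729, 32]] · [[1, -2], [-3, 7]] = [[1509, -2954], [633, -1234]].

[[1509, -2954], [633, -1234]]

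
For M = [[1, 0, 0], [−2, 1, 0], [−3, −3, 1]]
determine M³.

[[1, 0, 0], [−6, 1, 0], [9, −9, 1]]

M = I + N where N = [[0, 0, 0], [−2, 0, 0], [−3, −3, 0]] is strictly lower-triangular, so N³ = 0.
(I + N)³ = I + 3·N + 3·N² = [[1, 0, 0], [−6, 1, 0], [9, −9, 1]].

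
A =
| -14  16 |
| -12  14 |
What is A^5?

tr A = 0 and det A = -4, so the characteristic polynomial is λ² − (0)λ + (-4) with roots 2 and -2.
Eigenvectors give P = [[1, 4], [1, 3]] with P⁻¹ = [[-3, 4], [1, -1]], and A = P·diag(2, -2)·P⁻¹.
Then A^5 = P·diag(32, -32)·P⁻¹ = [[32, -128], [32, -96]] · [[-3, 4], [1, -1]] = [[-224, 256], [-192, 224]].

[[-224, 256], [-192, 224]]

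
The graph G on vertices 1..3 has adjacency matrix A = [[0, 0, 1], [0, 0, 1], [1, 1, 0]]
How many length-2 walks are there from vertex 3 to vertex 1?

0

The number of length-2 walks from vertex 3 to vertex 1 is entry (3,1) of A², where A is the adjacency matrix.
A² = [[1, 1, 0], [1, 1, 0], [0, 0, 2]]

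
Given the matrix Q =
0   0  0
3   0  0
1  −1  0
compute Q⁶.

Q is strictly triangular, hence nilpotent: Q³ = 0, so Q⁶ = 0.

[[0, 0, 0], [0, 0, 0], [0, 0, 0]]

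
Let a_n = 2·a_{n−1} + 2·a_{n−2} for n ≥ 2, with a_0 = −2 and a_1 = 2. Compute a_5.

With companion matrix C = [[2, 2], [1, 0]], [a_n, a_{n−1}]ᵀ = C·[a_{n−1}, a_{n−2}]ᵀ, so [a_5, a_4]ᵀ = C⁴·[a_1, a_0]ᵀ.
C⁴ = [[44, 32], [16, 12]], giving [a_5, a_4]ᵀ = [[24], [8]].

24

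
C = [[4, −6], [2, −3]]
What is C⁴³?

C² = C (a projection; rank 1, trace 1), so C⁴³ = C.

[[4, −6], [2, −3]]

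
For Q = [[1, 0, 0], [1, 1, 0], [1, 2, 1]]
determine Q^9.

Q = I + N where N = [[0, 0, 0], [1, 0, 0], [1, 2, 0]] is strictly lower-triangular, so N^3 = 0.
(I + N)^9 = I + 9·N + 36·N^2 = [[1, 0, 0], [9, 1, 0], [81, 18, 1]].

[[1, 0, 0], [9, 1, 0], [81, 18, 1]]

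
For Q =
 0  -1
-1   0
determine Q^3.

[[0, -1], [-1, 0]]

Q² = I (check: tr Q = 0 and det Q = -1), so Q^3 = Q since 3 is odd.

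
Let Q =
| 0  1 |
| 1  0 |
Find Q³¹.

[[0, 1], [1, 0]]

Q² = I (check: tr Q = 0 and det Q = −1), so Q³¹ = Q since 31 is odd.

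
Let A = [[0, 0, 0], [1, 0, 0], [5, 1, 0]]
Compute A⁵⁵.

A is strictly triangular, hence nilpotent: A³ = 0, so A⁵⁵ = 0.

[[0, 0, 0], [0, 0, 0], [0, 0, 0]]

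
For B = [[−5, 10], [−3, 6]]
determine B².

B² = B (a projection; rank 1, trace 1), so B² = B.

[[−5, 10], [−3, 6]]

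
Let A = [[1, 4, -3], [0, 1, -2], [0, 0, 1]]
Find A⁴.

A = I + N where N = [[0, 4, -3], [0, 0, -2], [0, 0, 0]] is strictly upper-triangular, so N³ = 0.
(I + N)⁴ = I + 4·N + 6·N² = [[1, 16, -60], [0, 1, -8], [0, 0, 1]].

[[1, 16, -60], [0, 1, -8], [0, 0, 1]]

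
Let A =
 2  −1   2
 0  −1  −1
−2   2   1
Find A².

[[0, 3, 7], [2, −1, 0], [−6, 2, −5]]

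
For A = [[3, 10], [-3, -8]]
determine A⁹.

tr A = -5 and det A = 6, so the characteristic polynomial is λ² − (-5)λ + (6) with roots -3 and -2.
Eigenvectors give P = [[5, 2], [-3, -1]] with P⁻¹ = [[-1, -2], [3, 5]], and A = P·diag(-3, -2)·P⁻¹.
Then A⁹ = P·diag(-19683, -512)·P⁻¹ = [[-98415, -1024], [59049, 512]] · [[-1, -2], [3, 5]] = [[95343, 191710], [-57513, -115538]].

[[95343, 191710], [-57513, -115538]]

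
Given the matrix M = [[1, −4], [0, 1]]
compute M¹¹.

M = I + N where N = [[0, −4], [0, 0]] is strictly upper-triangular, so N² = 0.
(I + N)¹¹ = I + 11·N = [[1, −44], [0, 1]].

[[1, −44], [0, 1]]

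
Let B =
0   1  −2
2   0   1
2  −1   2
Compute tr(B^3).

−4

B^2 = [[−2, 2, −3], [2, 1, −2], [2, 0, −1]]
B^3 = [[−2, 1, 0], [−2, 4, −7], [−2, 3, −6]]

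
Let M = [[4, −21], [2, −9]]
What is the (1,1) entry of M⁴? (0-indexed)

471

tr M = −5 and det M = 6, so the characteristic polynomial is λ² − (−5)λ + (6) with roots −2 and −3.
Eigenvectors give P = [[−7, −3], [−2, −1]] with P⁻¹ = [[−1, 3], [2, −7]], and M = P·diag(−2, −3)·P⁻¹.
Then M⁴ = P·diag(16, 81)·P⁻¹ = [[−112, −243], [−32, −81]] · [[−1, 3], [2, −7]] = [[−374, 1365], [−130, 471]].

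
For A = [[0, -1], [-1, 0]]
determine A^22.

A² = I (check: tr A = 0 and det A = -1), so A^22 = I since 22 is even.

[[1, 0], [0, 1]]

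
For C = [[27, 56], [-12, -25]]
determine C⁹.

tr C = 2 and det C = -3, so the characteristic polynomial is λ² − (2)λ + (-3) with roots -1 and 3.
Eigenvectors give P = [[2, -7], [-1, 3]] with P⁻¹ = [[-3, -7], [-1, -2]], and C = P·diag(-1, 3)·P⁻¹.
Then C⁹ = P·diag(-1, 19683)·P⁻¹ = [[-2, -137781], [1, 59049]] · [[-3, -7], [-1, -2]] = [[137787, 275576], [-59052, -118105]].

[[137787, 275576], [-59052, -118105]]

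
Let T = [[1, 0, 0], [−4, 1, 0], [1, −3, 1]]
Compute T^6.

T = I + N where N = [[0, 0, 0], [−4, 0, 0], [1, −3, 0]] is strictly lower-triangular, so N^3 = 0.
(I + N)^6 = I + 6·N + 15·N^2 = [[1, 0, 0], [−24, 1, 0], [186, −18, 1]].

[[1, 0, 0], [−24, 1, 0], [186, −18, 1]]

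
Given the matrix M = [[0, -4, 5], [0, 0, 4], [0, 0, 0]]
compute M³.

M is strictly triangular, hence nilpotent: M³ = 0, so M³ = 0.

[[0, 0, 0], [0, 0, 0], [0, 0, 0]]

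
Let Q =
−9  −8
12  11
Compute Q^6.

[[−1455, −1456], [2184, 2185]]

tr Q = 2 and det Q = −3, so the characteristic polynomial is λ² − (2)λ + (−3) with roots −1 and 3.
Eigenvectors give P = [[−1, −2], [1, 3]] with P⁻¹ = [[−3, −2], [1, 1]], and Q = P·diag(−1, 3)·P⁻¹.
Then Q^6 = P·diag(1, 729)·P⁻¹ = [[−1, −1458], [1, 2187]] · [[−3, −2], [1, 1]] = [[−1455, −1456], [2184, 2185]].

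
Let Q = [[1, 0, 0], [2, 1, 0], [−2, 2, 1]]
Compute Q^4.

[[1, 0, 0], [8, 1, 0], [16, 8, 1]]

Q = I + N where N = [[0, 0, 0], [2, 0, 0], [−2, 2, 0]] is strictly lower-triangular, so N^3 = 0.
(I + N)^4 = I + 4·N + 6·N^2 = [[1, 0, 0], [8, 1, 0], [16, 8, 1]].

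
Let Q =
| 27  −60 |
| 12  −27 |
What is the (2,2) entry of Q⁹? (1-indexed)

−177147

tr Q = 0 and det Q = −9, so the characteristic polynomial is λ² − (0)λ + (−9) with roots −3 and 3.
Eigenvectors give P = [[−2, −5], [−1, −2]] with P⁻¹ = [[2, −5], [−1, 2]], and Q = P·diag(−3, 3)·P⁻¹.
Then Q⁹ = P·diag(−19683, 19683)·P⁻¹ = [[39366, −98415], [19683, −39366]] · [[2, −5], [−1, 2]] = [[177147, −393660], [78732, −177147]].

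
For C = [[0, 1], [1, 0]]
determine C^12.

C² = I (check: tr C = 0 and det C = −1), so C^12 = I since 12 is even.

[[1, 0], [0, 1]]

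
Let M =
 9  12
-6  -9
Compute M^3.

tr M = 0 and det M = -9, so the characteristic polynomial is λ² − (0)λ + (-9) with roots 3 and -3.
Eigenvectors give P = [[-2, -1], [1, 1]] with P⁻¹ = [[-1, -1], [1, 2]], and M = P·diag(3, -3)·P⁻¹.
Then M^3 = P·diag(27, -27)·P⁻¹ = [[-54, 27], [27, -27]] · [[-1, -1], [1, 2]] = [[81, 108], [-54, -81]].

[[81, 108], [-54, -81]]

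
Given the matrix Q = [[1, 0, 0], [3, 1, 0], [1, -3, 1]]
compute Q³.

Q = I + N where N = [[0, 0, 0], [3, 0, 0], [1, -3, 0]] is strictly lower-triangular, so N³ = 0.
(I + N)³ = I + 3·N + 3·N² = [[1, 0, 0], [9, 1, 0], [-24, -9, 1]].

[[1, 0, 0], [9, 1, 0], [-24, -9, 1]]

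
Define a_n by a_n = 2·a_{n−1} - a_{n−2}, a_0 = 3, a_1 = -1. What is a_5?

-17

With companion matrix Q = [[2, -1], [1, 0]], [a_n, a_{n−1}]ᵀ = Q·[a_{n−1}, a_{n−2}]ᵀ, so [a_5, a_4]ᵀ = Q⁴·[a_1, a_0]ᵀ.
Q⁴ = [[5, -4], [4, -3]], giving [a_5, a_4]ᵀ = [[-17], [-13]].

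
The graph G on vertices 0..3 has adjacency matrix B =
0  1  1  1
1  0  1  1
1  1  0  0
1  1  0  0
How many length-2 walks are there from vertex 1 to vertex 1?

The number of length-2 walks from vertex 1 to vertex 1 is entry (1,1) of B², where B is the adjacency matrix.
B² = [[3, 2, 1, 1], [2, 3, 1, 1], [1, 1, 2, 2], [1, 1, 2, 2]]

3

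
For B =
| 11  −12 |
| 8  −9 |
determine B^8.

tr B = 2 and det B = −3, so the characteristic polynomial is λ² − (2)λ + (−3) with roots −1 and 3.
Eigenvectors give P = [[−1, 3], [−1, 2]] with P⁻¹ = [[2, −3], [1, −1]], and B = P·diag(−1, 3)·P⁻¹.
Then B^8 = P·diag(1, 6561)·P⁻¹ = [[−1, 19683], [−1, 13122]] · [[2, −3], [1, −1]] = [[19681, −19680], [13120, −13119]].

[[19681, −19680], [13120, −13119]]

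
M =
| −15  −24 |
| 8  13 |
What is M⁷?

[[−8751, −13128], [4376, 6565]]

tr M = −2 and det M = −3, so the characteristic polynomial is λ² − (−2)λ + (−3) with roots 1 and −3.
Eigenvectors give P = [[−3, −2], [2, 1]] with P⁻¹ = [[1, 2], [−2, −3]], and M = P·diag(1, −3)·P⁻¹.
Then M⁷ = P·diag(1, −2187)·P⁻¹ = [[−3, 4374], [2, −2187]] · [[1, 2], [−2, −3]] = [[−8751, −13128], [4376, 6565]].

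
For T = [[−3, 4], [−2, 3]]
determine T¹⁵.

T² = I (check: tr T = 0 and det T = −1), so T¹⁵ = T since 15 is odd.

[[−3, 4], [−2, 3]]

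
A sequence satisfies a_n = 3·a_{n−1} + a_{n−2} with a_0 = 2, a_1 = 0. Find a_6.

218

With companion matrix M = [[3, 1], [1, 0]], [a_n, a_{n−1}]ᵀ = M·[a_{n−1}, a_{n−2}]ᵀ, so [a_6, a_5]ᵀ = M^5·[a_1, a_0]ᵀ.
M^5 = [[360, 109], [109, 33]], giving [a_6, a_5]ᵀ = [[218], [66]].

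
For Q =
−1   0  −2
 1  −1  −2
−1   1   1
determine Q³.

[[−5, 2, −2], [1, −1, 0], [−2, 1, −1]]

Q² = [[3, −2, 0], [0, −1, −2], [1, 0, 1]]
Q³ = [[−5, 2, −2], [1, −1, 0], [−2, 1, −1]]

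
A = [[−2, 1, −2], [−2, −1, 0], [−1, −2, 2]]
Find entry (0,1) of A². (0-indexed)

1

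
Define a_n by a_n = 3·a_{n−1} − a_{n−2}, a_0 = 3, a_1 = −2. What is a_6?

With companion matrix Q = [[3, −1], [1, 0]], [a_n, a_{n−1}]ᵀ = Q·[a_{n−1}, a_{n−2}]ᵀ, so [a_6, a_5]ᵀ = Q⁵·[a_1, a_0]ᵀ.
Q⁵ = [[144, −55], [55, −21]], giving [a_6, a_5]ᵀ = [[−453], [−173]].

−453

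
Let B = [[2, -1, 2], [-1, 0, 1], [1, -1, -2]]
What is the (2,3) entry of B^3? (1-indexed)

B^2 = [[7, -4, -1], [-1, 0, -4], [1, 1, 5]]
B^3 = [[17, -6, 12], [-6, 5, 6], [6, -6, -7]]

6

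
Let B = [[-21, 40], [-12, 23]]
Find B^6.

tr B = 2 and det B = -3, so the characteristic polynomial is λ² − (2)λ + (-3) with roots 3 and -1.
Eigenvectors give P = [[-5, 2], [-3, 1]] with P⁻¹ = [[1, -2], [3, -5]], and B = P·diag(3, -1)·P⁻¹.
Then B^6 = P·diag(729, 1)·P⁻¹ = [[-3645, 2], [-2187, 1]] · [[1, -2], [3, -5]] = [[-3639, 7280], [-2184, 4369]].

[[-3639, 7280], [-2184, 4369]]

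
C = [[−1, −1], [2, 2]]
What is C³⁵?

C² = C (a projection; rank 1, trace 1), so C³⁵ = C.

[[−1, −1], [2, 2]]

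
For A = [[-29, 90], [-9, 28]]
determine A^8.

[[2551, -7650], [765, -2294]]

tr A = -1 and det A = -2, so the characteristic polynomial is λ² − (-1)λ + (-2) with roots 1 and -2.
Eigenvectors give P = [[3, 10], [1, 3]] with P⁻¹ = [[-3, 10], [1, -3]], and A = P·diag(1, -2)·P⁻¹.
Then A^8 = P·diag(1, 256)·P⁻¹ = [[3, 2560], [1, 768]] · [[-3, 10], [1, -3]] = [[2551, -7650], [765, -2294]].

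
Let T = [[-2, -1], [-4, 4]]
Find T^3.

T^2 = [[8, -2], [-8, 20]]
T^3 = [[-8, -16], [-64, 88]]

[[-8, -16], [-64, 88]]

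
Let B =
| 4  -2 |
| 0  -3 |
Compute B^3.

[[64, -26], [0, -27]]

B^2 = [[16, -2], [0, 9]]
B^3 = [[64, -26], [0, -27]]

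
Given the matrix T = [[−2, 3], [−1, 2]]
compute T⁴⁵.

[[−2, 3], [−1, 2]]

T² = I (check: tr T = 0 and det T = −1), so T⁴⁵ = T since 45 is odd.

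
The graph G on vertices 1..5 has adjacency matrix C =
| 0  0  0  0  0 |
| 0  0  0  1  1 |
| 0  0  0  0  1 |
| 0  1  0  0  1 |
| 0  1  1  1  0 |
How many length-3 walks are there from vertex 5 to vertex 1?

The number of length-3 walks from vertex 5 to vertex 1 is entry (5,1) of C³, where C is the adjacency matrix.
C² = [[0, 0, 0, 0, 0], [0, 2, 1, 1, 1], [0, 1, 1, 1, 0], [0, 1, 1, 2, 1], [0, 1, 0, 1, 3]]
C³ = [[0, 0, 0, 0, 0], [0, 2, 1, 3, 4], [0, 1, 0, 1, 3], [0, 3, 1, 2, 4], [0, 4, 3, 4, 2]]

0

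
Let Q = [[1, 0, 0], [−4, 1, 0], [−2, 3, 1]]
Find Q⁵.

Q = I + N where N = [[0, 0, 0], [−4, 0, 0], [−2, 3, 0]] is strictly lower-triangular, so N³ = 0.
(I + N)⁵ = I + 5·N + 10·N² = [[1, 0, 0], [−20, 1, 0], [−130, 15, 1]].

[[1, 0, 0], [−20, 1, 0], [−130, 15, 1]]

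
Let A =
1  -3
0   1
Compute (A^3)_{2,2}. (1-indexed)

1

A = I + N where N = [[0, -3], [0, 0]] is strictly upper-triangular, so N^2 = 0.
(I + N)^3 = I + 3·N = [[1, -9], [0, 1]].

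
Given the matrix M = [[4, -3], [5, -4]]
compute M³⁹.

[[4, -3], [5, -4]]

M² = I (check: tr M = 0 and det M = -1), so M³⁹ = M since 39 is odd.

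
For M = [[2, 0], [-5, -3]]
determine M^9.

tr M = -1 and det M = -6, so the characteristic polynomial is λ² − (-1)λ + (-6) with roots 2 and -3.
Eigenvectors give P = [[1, 0], [-1, -1]] with P⁻¹ = [[1, 0], [-1, -1]], and M = P·diag(2, -3)·P⁻¹.
Then M^9 = P·diag(512, -19683)·P⁻¹ = [[512, 0], [-512, 19683]] · [[1, 0], [-1, -1]] = [[512, 0], [-20195, -19683]].

[[512, 0], [-20195, -19683]]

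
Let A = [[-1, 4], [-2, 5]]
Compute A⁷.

tr A = 4 and det A = 3, so the characteristic polynomial is λ² − (4)λ + (3) with roots 1 and 3.
Eigenvectors give P = [[-2, 1], [-1, 1]] with P⁻¹ = [[-1, 1], [-1, 2]], and A = P·diag(1, 3)·P⁻¹.
Then A⁷ = P·diag(1, 2187)·P⁻¹ = [[-2, 2187], [-1, 2187]] · [[-1, 1], [-1, 2]] = [[-2185, 4372], [-2186, 4373]].

[[-2185, 4372], [-2186, 4373]]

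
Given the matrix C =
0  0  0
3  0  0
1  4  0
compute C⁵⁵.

C is strictly triangular, hence nilpotent: C³ = 0, so C⁵⁵ = 0.

[[0, 0, 0], [0, 0, 0], [0, 0, 0]]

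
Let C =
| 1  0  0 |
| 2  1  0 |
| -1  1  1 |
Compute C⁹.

[[1, 0, 0], [18, 1, 0], [63, 9, 1]]

C = I + N where N = [[0, 0, 0], [2, 0, 0], [-1, 1, 0]] is strictly lower-triangular, so N³ = 0.
(I + N)⁹ = I + 9·N + 36·N² = [[1, 0, 0], [18, 1, 0], [63, 9, 1]].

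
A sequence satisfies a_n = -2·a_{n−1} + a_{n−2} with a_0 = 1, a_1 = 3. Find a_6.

With companion matrix T = [[-2, 1], [1, 0]], [a_n, a_{n−1}]ᵀ = T·[a_{n−1}, a_{n−2}]ᵀ, so [a_6, a_5]ᵀ = T⁵·[a_1, a_0]ᵀ.
T⁵ = [[-70, 29], [29, -12]], giving [a_6, a_5]ᵀ = [[-181], [75]].

-181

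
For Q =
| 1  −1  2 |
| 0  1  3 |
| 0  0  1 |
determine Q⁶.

Q = I + N where N = [[0, −1, 2], [0, 0, 3], [0, 0, 0]] is strictly upper-triangular, so N³ = 0.
(I + N)⁶ = I + 6·N + 15·N² = [[1, −6, −33], [0, 1, 18], [0, 0, 1]].

[[1, −6, −33], [0, 1, 18], [0, 0, 1]]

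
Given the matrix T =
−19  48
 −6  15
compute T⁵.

[[−2179, 5808], [−726, 1935]]

tr T = −4 and det T = 3, so the characteristic polynomial is λ² − (−4)λ + (3) with roots −1 and −3.
Eigenvectors give P = [[−8, 3], [−3, 1]] with P⁻¹ = [[1, −3], [3, −8]], and T = P·diag(−1, −3)·P⁻¹.
Then T⁵ = P·diag(−1, −243)·P⁻¹ = [[8, −729], [3, −243]] · [[1, −3], [3, −8]] = [[−2179, 5808], [−726, 1935]].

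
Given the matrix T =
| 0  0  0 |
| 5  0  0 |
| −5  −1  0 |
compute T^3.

T is strictly triangular, hence nilpotent: T^3 = 0, so T^3 = 0.

[[0, 0, 0], [0, 0, 0], [0, 0, 0]]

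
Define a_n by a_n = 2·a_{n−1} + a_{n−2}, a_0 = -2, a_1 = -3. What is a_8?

-1562

With companion matrix T = [[2, 1], [1, 0]], [a_n, a_{n−1}]ᵀ = T·[a_{n−1}, a_{n−2}]ᵀ, so [a_8, a_7]ᵀ = T⁷·[a_1, a_0]ᵀ.
T⁷ = [[408, 169], [169, 70]], giving [a_8, a_7]ᵀ = [[-1562], [-647]].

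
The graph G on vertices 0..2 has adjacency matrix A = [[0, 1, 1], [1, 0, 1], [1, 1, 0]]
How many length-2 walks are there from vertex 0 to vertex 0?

The number of length-2 walks from vertex 0 to vertex 0 is entry (0,0) of A², where A is the adjacency matrix.
A² = [[2, 1, 1], [1, 2, 1], [1, 1, 2]]

2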